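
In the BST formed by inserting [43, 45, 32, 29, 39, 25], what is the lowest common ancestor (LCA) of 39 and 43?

Tree insertion order: [43, 45, 32, 29, 39, 25]
Tree (level-order array): [43, 32, 45, 29, 39, None, None, 25]
In a BST, the LCA of p=39, q=43 is the first node v on the
root-to-leaf path with p <= v <= q (go left if both < v, right if both > v).
Walk from root:
  at 43: 39 <= 43 <= 43, this is the LCA
LCA = 43


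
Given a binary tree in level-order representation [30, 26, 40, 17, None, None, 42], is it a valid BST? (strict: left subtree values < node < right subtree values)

Level-order array: [30, 26, 40, 17, None, None, 42]
Validate using subtree bounds (lo, hi): at each node, require lo < value < hi,
then recurse left with hi=value and right with lo=value.
Preorder trace (stopping at first violation):
  at node 30 with bounds (-inf, +inf): OK
  at node 26 with bounds (-inf, 30): OK
  at node 17 with bounds (-inf, 26): OK
  at node 40 with bounds (30, +inf): OK
  at node 42 with bounds (40, +inf): OK
No violation found at any node.
Result: Valid BST


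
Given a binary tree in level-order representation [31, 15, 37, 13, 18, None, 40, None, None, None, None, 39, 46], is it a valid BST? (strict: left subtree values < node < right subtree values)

Level-order array: [31, 15, 37, 13, 18, None, 40, None, None, None, None, 39, 46]
Validate using subtree bounds (lo, hi): at each node, require lo < value < hi,
then recurse left with hi=value and right with lo=value.
Preorder trace (stopping at first violation):
  at node 31 with bounds (-inf, +inf): OK
  at node 15 with bounds (-inf, 31): OK
  at node 13 with bounds (-inf, 15): OK
  at node 18 with bounds (15, 31): OK
  at node 37 with bounds (31, +inf): OK
  at node 40 with bounds (37, +inf): OK
  at node 39 with bounds (37, 40): OK
  at node 46 with bounds (40, +inf): OK
No violation found at any node.
Result: Valid BST


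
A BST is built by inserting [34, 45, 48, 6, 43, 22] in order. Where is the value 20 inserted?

Starting tree (level order): [34, 6, 45, None, 22, 43, 48]
Insertion path: 34 -> 6 -> 22
Result: insert 20 as left child of 22
Final tree (level order): [34, 6, 45, None, 22, 43, 48, 20]


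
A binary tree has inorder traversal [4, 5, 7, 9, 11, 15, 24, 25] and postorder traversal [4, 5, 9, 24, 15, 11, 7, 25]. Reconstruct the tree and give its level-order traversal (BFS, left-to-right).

Inorder:   [4, 5, 7, 9, 11, 15, 24, 25]
Postorder: [4, 5, 9, 24, 15, 11, 7, 25]
Algorithm: postorder visits root last, so walk postorder right-to-left;
each value is the root of the current inorder slice — split it at that
value, recurse on the right subtree first, then the left.
Recursive splits:
  root=25; inorder splits into left=[4, 5, 7, 9, 11, 15, 24], right=[]
  root=7; inorder splits into left=[4, 5], right=[9, 11, 15, 24]
  root=11; inorder splits into left=[9], right=[15, 24]
  root=15; inorder splits into left=[], right=[24]
  root=24; inorder splits into left=[], right=[]
  root=9; inorder splits into left=[], right=[]
  root=5; inorder splits into left=[4], right=[]
  root=4; inorder splits into left=[], right=[]
Reconstructed level-order: [25, 7, 5, 11, 4, 9, 15, 24]


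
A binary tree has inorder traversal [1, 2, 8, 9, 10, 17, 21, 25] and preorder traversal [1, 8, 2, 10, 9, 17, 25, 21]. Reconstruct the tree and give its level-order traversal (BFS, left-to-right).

Inorder:  [1, 2, 8, 9, 10, 17, 21, 25]
Preorder: [1, 8, 2, 10, 9, 17, 25, 21]
Algorithm: preorder visits root first, so consume preorder in order;
for each root, split the current inorder slice at that value into
left-subtree inorder and right-subtree inorder, then recurse.
Recursive splits:
  root=1; inorder splits into left=[], right=[2, 8, 9, 10, 17, 21, 25]
  root=8; inorder splits into left=[2], right=[9, 10, 17, 21, 25]
  root=2; inorder splits into left=[], right=[]
  root=10; inorder splits into left=[9], right=[17, 21, 25]
  root=9; inorder splits into left=[], right=[]
  root=17; inorder splits into left=[], right=[21, 25]
  root=25; inorder splits into left=[21], right=[]
  root=21; inorder splits into left=[], right=[]
Reconstructed level-order: [1, 8, 2, 10, 9, 17, 25, 21]


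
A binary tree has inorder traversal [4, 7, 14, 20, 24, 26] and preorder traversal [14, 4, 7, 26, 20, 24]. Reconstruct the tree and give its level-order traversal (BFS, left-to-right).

Inorder:  [4, 7, 14, 20, 24, 26]
Preorder: [14, 4, 7, 26, 20, 24]
Algorithm: preorder visits root first, so consume preorder in order;
for each root, split the current inorder slice at that value into
left-subtree inorder and right-subtree inorder, then recurse.
Recursive splits:
  root=14; inorder splits into left=[4, 7], right=[20, 24, 26]
  root=4; inorder splits into left=[], right=[7]
  root=7; inorder splits into left=[], right=[]
  root=26; inorder splits into left=[20, 24], right=[]
  root=20; inorder splits into left=[], right=[24]
  root=24; inorder splits into left=[], right=[]
Reconstructed level-order: [14, 4, 26, 7, 20, 24]


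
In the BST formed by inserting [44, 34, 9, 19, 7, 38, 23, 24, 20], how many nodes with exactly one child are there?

Tree built from: [44, 34, 9, 19, 7, 38, 23, 24, 20]
Tree (level-order array): [44, 34, None, 9, 38, 7, 19, None, None, None, None, None, 23, 20, 24]
Rule: These are nodes with exactly 1 non-null child.
Per-node child counts:
  node 44: 1 child(ren)
  node 34: 2 child(ren)
  node 9: 2 child(ren)
  node 7: 0 child(ren)
  node 19: 1 child(ren)
  node 23: 2 child(ren)
  node 20: 0 child(ren)
  node 24: 0 child(ren)
  node 38: 0 child(ren)
Matching nodes: [44, 19]
Count of nodes with exactly one child: 2


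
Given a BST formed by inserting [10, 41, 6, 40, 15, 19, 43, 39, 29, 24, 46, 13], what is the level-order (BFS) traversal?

Tree insertion order: [10, 41, 6, 40, 15, 19, 43, 39, 29, 24, 46, 13]
Tree (level-order array): [10, 6, 41, None, None, 40, 43, 15, None, None, 46, 13, 19, None, None, None, None, None, 39, 29, None, 24]
BFS from the root, enqueuing left then right child of each popped node:
  queue [10] -> pop 10, enqueue [6, 41], visited so far: [10]
  queue [6, 41] -> pop 6, enqueue [none], visited so far: [10, 6]
  queue [41] -> pop 41, enqueue [40, 43], visited so far: [10, 6, 41]
  queue [40, 43] -> pop 40, enqueue [15], visited so far: [10, 6, 41, 40]
  queue [43, 15] -> pop 43, enqueue [46], visited so far: [10, 6, 41, 40, 43]
  queue [15, 46] -> pop 15, enqueue [13, 19], visited so far: [10, 6, 41, 40, 43, 15]
  queue [46, 13, 19] -> pop 46, enqueue [none], visited so far: [10, 6, 41, 40, 43, 15, 46]
  queue [13, 19] -> pop 13, enqueue [none], visited so far: [10, 6, 41, 40, 43, 15, 46, 13]
  queue [19] -> pop 19, enqueue [39], visited so far: [10, 6, 41, 40, 43, 15, 46, 13, 19]
  queue [39] -> pop 39, enqueue [29], visited so far: [10, 6, 41, 40, 43, 15, 46, 13, 19, 39]
  queue [29] -> pop 29, enqueue [24], visited so far: [10, 6, 41, 40, 43, 15, 46, 13, 19, 39, 29]
  queue [24] -> pop 24, enqueue [none], visited so far: [10, 6, 41, 40, 43, 15, 46, 13, 19, 39, 29, 24]
Result: [10, 6, 41, 40, 43, 15, 46, 13, 19, 39, 29, 24]


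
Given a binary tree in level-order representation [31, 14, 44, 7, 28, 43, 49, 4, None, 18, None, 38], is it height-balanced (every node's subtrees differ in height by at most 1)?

Tree (level-order array): [31, 14, 44, 7, 28, 43, 49, 4, None, 18, None, 38]
Definition: a tree is height-balanced if, at every node, |h(left) - h(right)| <= 1 (empty subtree has height -1).
Bottom-up per-node check:
  node 4: h_left=-1, h_right=-1, diff=0 [OK], height=0
  node 7: h_left=0, h_right=-1, diff=1 [OK], height=1
  node 18: h_left=-1, h_right=-1, diff=0 [OK], height=0
  node 28: h_left=0, h_right=-1, diff=1 [OK], height=1
  node 14: h_left=1, h_right=1, diff=0 [OK], height=2
  node 38: h_left=-1, h_right=-1, diff=0 [OK], height=0
  node 43: h_left=0, h_right=-1, diff=1 [OK], height=1
  node 49: h_left=-1, h_right=-1, diff=0 [OK], height=0
  node 44: h_left=1, h_right=0, diff=1 [OK], height=2
  node 31: h_left=2, h_right=2, diff=0 [OK], height=3
All nodes satisfy the balance condition.
Result: Balanced


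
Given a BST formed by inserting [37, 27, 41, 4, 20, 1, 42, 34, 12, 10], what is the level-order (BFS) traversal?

Tree insertion order: [37, 27, 41, 4, 20, 1, 42, 34, 12, 10]
Tree (level-order array): [37, 27, 41, 4, 34, None, 42, 1, 20, None, None, None, None, None, None, 12, None, 10]
BFS from the root, enqueuing left then right child of each popped node:
  queue [37] -> pop 37, enqueue [27, 41], visited so far: [37]
  queue [27, 41] -> pop 27, enqueue [4, 34], visited so far: [37, 27]
  queue [41, 4, 34] -> pop 41, enqueue [42], visited so far: [37, 27, 41]
  queue [4, 34, 42] -> pop 4, enqueue [1, 20], visited so far: [37, 27, 41, 4]
  queue [34, 42, 1, 20] -> pop 34, enqueue [none], visited so far: [37, 27, 41, 4, 34]
  queue [42, 1, 20] -> pop 42, enqueue [none], visited so far: [37, 27, 41, 4, 34, 42]
  queue [1, 20] -> pop 1, enqueue [none], visited so far: [37, 27, 41, 4, 34, 42, 1]
  queue [20] -> pop 20, enqueue [12], visited so far: [37, 27, 41, 4, 34, 42, 1, 20]
  queue [12] -> pop 12, enqueue [10], visited so far: [37, 27, 41, 4, 34, 42, 1, 20, 12]
  queue [10] -> pop 10, enqueue [none], visited so far: [37, 27, 41, 4, 34, 42, 1, 20, 12, 10]
Result: [37, 27, 41, 4, 34, 42, 1, 20, 12, 10]


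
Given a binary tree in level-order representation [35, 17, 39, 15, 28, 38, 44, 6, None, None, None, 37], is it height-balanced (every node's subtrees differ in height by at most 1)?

Tree (level-order array): [35, 17, 39, 15, 28, 38, 44, 6, None, None, None, 37]
Definition: a tree is height-balanced if, at every node, |h(left) - h(right)| <= 1 (empty subtree has height -1).
Bottom-up per-node check:
  node 6: h_left=-1, h_right=-1, diff=0 [OK], height=0
  node 15: h_left=0, h_right=-1, diff=1 [OK], height=1
  node 28: h_left=-1, h_right=-1, diff=0 [OK], height=0
  node 17: h_left=1, h_right=0, diff=1 [OK], height=2
  node 37: h_left=-1, h_right=-1, diff=0 [OK], height=0
  node 38: h_left=0, h_right=-1, diff=1 [OK], height=1
  node 44: h_left=-1, h_right=-1, diff=0 [OK], height=0
  node 39: h_left=1, h_right=0, diff=1 [OK], height=2
  node 35: h_left=2, h_right=2, diff=0 [OK], height=3
All nodes satisfy the balance condition.
Result: Balanced


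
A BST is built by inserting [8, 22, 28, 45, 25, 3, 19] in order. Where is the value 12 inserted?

Starting tree (level order): [8, 3, 22, None, None, 19, 28, None, None, 25, 45]
Insertion path: 8 -> 22 -> 19
Result: insert 12 as left child of 19
Final tree (level order): [8, 3, 22, None, None, 19, 28, 12, None, 25, 45]


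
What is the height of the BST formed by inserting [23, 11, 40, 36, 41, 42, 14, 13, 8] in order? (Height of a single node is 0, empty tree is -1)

Insertion order: [23, 11, 40, 36, 41, 42, 14, 13, 8]
Tree (level-order array): [23, 11, 40, 8, 14, 36, 41, None, None, 13, None, None, None, None, 42]
Compute height bottom-up (empty subtree = -1):
  height(8) = 1 + max(-1, -1) = 0
  height(13) = 1 + max(-1, -1) = 0
  height(14) = 1 + max(0, -1) = 1
  height(11) = 1 + max(0, 1) = 2
  height(36) = 1 + max(-1, -1) = 0
  height(42) = 1 + max(-1, -1) = 0
  height(41) = 1 + max(-1, 0) = 1
  height(40) = 1 + max(0, 1) = 2
  height(23) = 1 + max(2, 2) = 3
Height = 3


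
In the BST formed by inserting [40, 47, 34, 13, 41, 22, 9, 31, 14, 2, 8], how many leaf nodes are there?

Tree built from: [40, 47, 34, 13, 41, 22, 9, 31, 14, 2, 8]
Tree (level-order array): [40, 34, 47, 13, None, 41, None, 9, 22, None, None, 2, None, 14, 31, None, 8]
Rule: A leaf has 0 children.
Per-node child counts:
  node 40: 2 child(ren)
  node 34: 1 child(ren)
  node 13: 2 child(ren)
  node 9: 1 child(ren)
  node 2: 1 child(ren)
  node 8: 0 child(ren)
  node 22: 2 child(ren)
  node 14: 0 child(ren)
  node 31: 0 child(ren)
  node 47: 1 child(ren)
  node 41: 0 child(ren)
Matching nodes: [8, 14, 31, 41]
Count of leaf nodes: 4


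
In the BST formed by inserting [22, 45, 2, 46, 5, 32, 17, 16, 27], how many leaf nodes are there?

Tree built from: [22, 45, 2, 46, 5, 32, 17, 16, 27]
Tree (level-order array): [22, 2, 45, None, 5, 32, 46, None, 17, 27, None, None, None, 16]
Rule: A leaf has 0 children.
Per-node child counts:
  node 22: 2 child(ren)
  node 2: 1 child(ren)
  node 5: 1 child(ren)
  node 17: 1 child(ren)
  node 16: 0 child(ren)
  node 45: 2 child(ren)
  node 32: 1 child(ren)
  node 27: 0 child(ren)
  node 46: 0 child(ren)
Matching nodes: [16, 27, 46]
Count of leaf nodes: 3


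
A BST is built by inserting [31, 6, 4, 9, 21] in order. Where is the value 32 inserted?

Starting tree (level order): [31, 6, None, 4, 9, None, None, None, 21]
Insertion path: 31
Result: insert 32 as right child of 31
Final tree (level order): [31, 6, 32, 4, 9, None, None, None, None, None, 21]


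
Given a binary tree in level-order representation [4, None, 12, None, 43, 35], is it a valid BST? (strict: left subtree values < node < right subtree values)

Level-order array: [4, None, 12, None, 43, 35]
Validate using subtree bounds (lo, hi): at each node, require lo < value < hi,
then recurse left with hi=value and right with lo=value.
Preorder trace (stopping at first violation):
  at node 4 with bounds (-inf, +inf): OK
  at node 12 with bounds (4, +inf): OK
  at node 43 with bounds (12, +inf): OK
  at node 35 with bounds (12, 43): OK
No violation found at any node.
Result: Valid BST


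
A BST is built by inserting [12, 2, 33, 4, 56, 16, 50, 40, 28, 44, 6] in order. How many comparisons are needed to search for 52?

Search path for 52: 12 -> 33 -> 56 -> 50
Found: False
Comparisons: 4


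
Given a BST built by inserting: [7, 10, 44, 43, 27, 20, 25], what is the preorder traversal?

Tree insertion order: [7, 10, 44, 43, 27, 20, 25]
Tree (level-order array): [7, None, 10, None, 44, 43, None, 27, None, 20, None, None, 25]
Preorder traversal: [7, 10, 44, 43, 27, 20, 25]


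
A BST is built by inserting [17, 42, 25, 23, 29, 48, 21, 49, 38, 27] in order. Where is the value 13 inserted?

Starting tree (level order): [17, None, 42, 25, 48, 23, 29, None, 49, 21, None, 27, 38]
Insertion path: 17
Result: insert 13 as left child of 17
Final tree (level order): [17, 13, 42, None, None, 25, 48, 23, 29, None, 49, 21, None, 27, 38]


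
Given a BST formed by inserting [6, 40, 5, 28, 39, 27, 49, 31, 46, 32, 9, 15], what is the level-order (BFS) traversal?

Tree insertion order: [6, 40, 5, 28, 39, 27, 49, 31, 46, 32, 9, 15]
Tree (level-order array): [6, 5, 40, None, None, 28, 49, 27, 39, 46, None, 9, None, 31, None, None, None, None, 15, None, 32]
BFS from the root, enqueuing left then right child of each popped node:
  queue [6] -> pop 6, enqueue [5, 40], visited so far: [6]
  queue [5, 40] -> pop 5, enqueue [none], visited so far: [6, 5]
  queue [40] -> pop 40, enqueue [28, 49], visited so far: [6, 5, 40]
  queue [28, 49] -> pop 28, enqueue [27, 39], visited so far: [6, 5, 40, 28]
  queue [49, 27, 39] -> pop 49, enqueue [46], visited so far: [6, 5, 40, 28, 49]
  queue [27, 39, 46] -> pop 27, enqueue [9], visited so far: [6, 5, 40, 28, 49, 27]
  queue [39, 46, 9] -> pop 39, enqueue [31], visited so far: [6, 5, 40, 28, 49, 27, 39]
  queue [46, 9, 31] -> pop 46, enqueue [none], visited so far: [6, 5, 40, 28, 49, 27, 39, 46]
  queue [9, 31] -> pop 9, enqueue [15], visited so far: [6, 5, 40, 28, 49, 27, 39, 46, 9]
  queue [31, 15] -> pop 31, enqueue [32], visited so far: [6, 5, 40, 28, 49, 27, 39, 46, 9, 31]
  queue [15, 32] -> pop 15, enqueue [none], visited so far: [6, 5, 40, 28, 49, 27, 39, 46, 9, 31, 15]
  queue [32] -> pop 32, enqueue [none], visited so far: [6, 5, 40, 28, 49, 27, 39, 46, 9, 31, 15, 32]
Result: [6, 5, 40, 28, 49, 27, 39, 46, 9, 31, 15, 32]


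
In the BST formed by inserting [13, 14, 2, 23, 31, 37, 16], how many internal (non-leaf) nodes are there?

Tree built from: [13, 14, 2, 23, 31, 37, 16]
Tree (level-order array): [13, 2, 14, None, None, None, 23, 16, 31, None, None, None, 37]
Rule: An internal node has at least one child.
Per-node child counts:
  node 13: 2 child(ren)
  node 2: 0 child(ren)
  node 14: 1 child(ren)
  node 23: 2 child(ren)
  node 16: 0 child(ren)
  node 31: 1 child(ren)
  node 37: 0 child(ren)
Matching nodes: [13, 14, 23, 31]
Count of internal (non-leaf) nodes: 4


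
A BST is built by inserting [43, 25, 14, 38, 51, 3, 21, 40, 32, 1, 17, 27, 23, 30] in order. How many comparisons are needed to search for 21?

Search path for 21: 43 -> 25 -> 14 -> 21
Found: True
Comparisons: 4


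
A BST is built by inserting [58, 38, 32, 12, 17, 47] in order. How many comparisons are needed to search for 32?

Search path for 32: 58 -> 38 -> 32
Found: True
Comparisons: 3


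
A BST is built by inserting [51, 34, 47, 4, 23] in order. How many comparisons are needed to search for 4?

Search path for 4: 51 -> 34 -> 4
Found: True
Comparisons: 3


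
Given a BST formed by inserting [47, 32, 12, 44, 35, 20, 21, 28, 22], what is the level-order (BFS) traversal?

Tree insertion order: [47, 32, 12, 44, 35, 20, 21, 28, 22]
Tree (level-order array): [47, 32, None, 12, 44, None, 20, 35, None, None, 21, None, None, None, 28, 22]
BFS from the root, enqueuing left then right child of each popped node:
  queue [47] -> pop 47, enqueue [32], visited so far: [47]
  queue [32] -> pop 32, enqueue [12, 44], visited so far: [47, 32]
  queue [12, 44] -> pop 12, enqueue [20], visited so far: [47, 32, 12]
  queue [44, 20] -> pop 44, enqueue [35], visited so far: [47, 32, 12, 44]
  queue [20, 35] -> pop 20, enqueue [21], visited so far: [47, 32, 12, 44, 20]
  queue [35, 21] -> pop 35, enqueue [none], visited so far: [47, 32, 12, 44, 20, 35]
  queue [21] -> pop 21, enqueue [28], visited so far: [47, 32, 12, 44, 20, 35, 21]
  queue [28] -> pop 28, enqueue [22], visited so far: [47, 32, 12, 44, 20, 35, 21, 28]
  queue [22] -> pop 22, enqueue [none], visited so far: [47, 32, 12, 44, 20, 35, 21, 28, 22]
Result: [47, 32, 12, 44, 20, 35, 21, 28, 22]


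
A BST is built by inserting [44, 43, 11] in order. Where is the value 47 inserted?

Starting tree (level order): [44, 43, None, 11]
Insertion path: 44
Result: insert 47 as right child of 44
Final tree (level order): [44, 43, 47, 11]


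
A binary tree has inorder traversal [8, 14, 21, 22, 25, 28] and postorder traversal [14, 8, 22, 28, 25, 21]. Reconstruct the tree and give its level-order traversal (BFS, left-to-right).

Inorder:   [8, 14, 21, 22, 25, 28]
Postorder: [14, 8, 22, 28, 25, 21]
Algorithm: postorder visits root last, so walk postorder right-to-left;
each value is the root of the current inorder slice — split it at that
value, recurse on the right subtree first, then the left.
Recursive splits:
  root=21; inorder splits into left=[8, 14], right=[22, 25, 28]
  root=25; inorder splits into left=[22], right=[28]
  root=28; inorder splits into left=[], right=[]
  root=22; inorder splits into left=[], right=[]
  root=8; inorder splits into left=[], right=[14]
  root=14; inorder splits into left=[], right=[]
Reconstructed level-order: [21, 8, 25, 14, 22, 28]


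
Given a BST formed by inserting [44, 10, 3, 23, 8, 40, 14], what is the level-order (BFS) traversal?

Tree insertion order: [44, 10, 3, 23, 8, 40, 14]
Tree (level-order array): [44, 10, None, 3, 23, None, 8, 14, 40]
BFS from the root, enqueuing left then right child of each popped node:
  queue [44] -> pop 44, enqueue [10], visited so far: [44]
  queue [10] -> pop 10, enqueue [3, 23], visited so far: [44, 10]
  queue [3, 23] -> pop 3, enqueue [8], visited so far: [44, 10, 3]
  queue [23, 8] -> pop 23, enqueue [14, 40], visited so far: [44, 10, 3, 23]
  queue [8, 14, 40] -> pop 8, enqueue [none], visited so far: [44, 10, 3, 23, 8]
  queue [14, 40] -> pop 14, enqueue [none], visited so far: [44, 10, 3, 23, 8, 14]
  queue [40] -> pop 40, enqueue [none], visited so far: [44, 10, 3, 23, 8, 14, 40]
Result: [44, 10, 3, 23, 8, 14, 40]


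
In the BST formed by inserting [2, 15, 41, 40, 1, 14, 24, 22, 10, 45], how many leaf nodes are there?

Tree built from: [2, 15, 41, 40, 1, 14, 24, 22, 10, 45]
Tree (level-order array): [2, 1, 15, None, None, 14, 41, 10, None, 40, 45, None, None, 24, None, None, None, 22]
Rule: A leaf has 0 children.
Per-node child counts:
  node 2: 2 child(ren)
  node 1: 0 child(ren)
  node 15: 2 child(ren)
  node 14: 1 child(ren)
  node 10: 0 child(ren)
  node 41: 2 child(ren)
  node 40: 1 child(ren)
  node 24: 1 child(ren)
  node 22: 0 child(ren)
  node 45: 0 child(ren)
Matching nodes: [1, 10, 22, 45]
Count of leaf nodes: 4


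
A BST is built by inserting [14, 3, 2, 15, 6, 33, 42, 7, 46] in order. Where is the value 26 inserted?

Starting tree (level order): [14, 3, 15, 2, 6, None, 33, None, None, None, 7, None, 42, None, None, None, 46]
Insertion path: 14 -> 15 -> 33
Result: insert 26 as left child of 33
Final tree (level order): [14, 3, 15, 2, 6, None, 33, None, None, None, 7, 26, 42, None, None, None, None, None, 46]


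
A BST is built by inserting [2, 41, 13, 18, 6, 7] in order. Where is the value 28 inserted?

Starting tree (level order): [2, None, 41, 13, None, 6, 18, None, 7]
Insertion path: 2 -> 41 -> 13 -> 18
Result: insert 28 as right child of 18
Final tree (level order): [2, None, 41, 13, None, 6, 18, None, 7, None, 28]


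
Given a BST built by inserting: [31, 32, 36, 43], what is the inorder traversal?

Tree insertion order: [31, 32, 36, 43]
Tree (level-order array): [31, None, 32, None, 36, None, 43]
Inorder traversal: [31, 32, 36, 43]


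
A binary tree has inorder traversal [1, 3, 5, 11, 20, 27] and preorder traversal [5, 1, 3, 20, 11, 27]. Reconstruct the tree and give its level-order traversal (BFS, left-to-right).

Inorder:  [1, 3, 5, 11, 20, 27]
Preorder: [5, 1, 3, 20, 11, 27]
Algorithm: preorder visits root first, so consume preorder in order;
for each root, split the current inorder slice at that value into
left-subtree inorder and right-subtree inorder, then recurse.
Recursive splits:
  root=5; inorder splits into left=[1, 3], right=[11, 20, 27]
  root=1; inorder splits into left=[], right=[3]
  root=3; inorder splits into left=[], right=[]
  root=20; inorder splits into left=[11], right=[27]
  root=11; inorder splits into left=[], right=[]
  root=27; inorder splits into left=[], right=[]
Reconstructed level-order: [5, 1, 20, 3, 11, 27]


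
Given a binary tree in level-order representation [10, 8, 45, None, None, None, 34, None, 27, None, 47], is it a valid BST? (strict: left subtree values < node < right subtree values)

Level-order array: [10, 8, 45, None, None, None, 34, None, 27, None, 47]
Validate using subtree bounds (lo, hi): at each node, require lo < value < hi,
then recurse left with hi=value and right with lo=value.
Preorder trace (stopping at first violation):
  at node 10 with bounds (-inf, +inf): OK
  at node 8 with bounds (-inf, 10): OK
  at node 45 with bounds (10, +inf): OK
  at node 34 with bounds (45, +inf): VIOLATION
Node 34 violates its bound: not (45 < 34 < +inf).
Result: Not a valid BST


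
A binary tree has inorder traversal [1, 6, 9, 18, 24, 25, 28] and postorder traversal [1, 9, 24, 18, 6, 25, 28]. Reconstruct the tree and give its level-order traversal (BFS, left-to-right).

Inorder:   [1, 6, 9, 18, 24, 25, 28]
Postorder: [1, 9, 24, 18, 6, 25, 28]
Algorithm: postorder visits root last, so walk postorder right-to-left;
each value is the root of the current inorder slice — split it at that
value, recurse on the right subtree first, then the left.
Recursive splits:
  root=28; inorder splits into left=[1, 6, 9, 18, 24, 25], right=[]
  root=25; inorder splits into left=[1, 6, 9, 18, 24], right=[]
  root=6; inorder splits into left=[1], right=[9, 18, 24]
  root=18; inorder splits into left=[9], right=[24]
  root=24; inorder splits into left=[], right=[]
  root=9; inorder splits into left=[], right=[]
  root=1; inorder splits into left=[], right=[]
Reconstructed level-order: [28, 25, 6, 1, 18, 9, 24]


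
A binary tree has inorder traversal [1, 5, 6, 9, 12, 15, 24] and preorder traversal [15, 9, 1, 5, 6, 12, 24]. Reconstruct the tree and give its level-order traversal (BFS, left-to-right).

Inorder:  [1, 5, 6, 9, 12, 15, 24]
Preorder: [15, 9, 1, 5, 6, 12, 24]
Algorithm: preorder visits root first, so consume preorder in order;
for each root, split the current inorder slice at that value into
left-subtree inorder and right-subtree inorder, then recurse.
Recursive splits:
  root=15; inorder splits into left=[1, 5, 6, 9, 12], right=[24]
  root=9; inorder splits into left=[1, 5, 6], right=[12]
  root=1; inorder splits into left=[], right=[5, 6]
  root=5; inorder splits into left=[], right=[6]
  root=6; inorder splits into left=[], right=[]
  root=12; inorder splits into left=[], right=[]
  root=24; inorder splits into left=[], right=[]
Reconstructed level-order: [15, 9, 24, 1, 12, 5, 6]


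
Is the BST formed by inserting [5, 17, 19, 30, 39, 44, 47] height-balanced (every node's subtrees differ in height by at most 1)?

Tree (level-order array): [5, None, 17, None, 19, None, 30, None, 39, None, 44, None, 47]
Definition: a tree is height-balanced if, at every node, |h(left) - h(right)| <= 1 (empty subtree has height -1).
Bottom-up per-node check:
  node 47: h_left=-1, h_right=-1, diff=0 [OK], height=0
  node 44: h_left=-1, h_right=0, diff=1 [OK], height=1
  node 39: h_left=-1, h_right=1, diff=2 [FAIL (|-1-1|=2 > 1)], height=2
  node 30: h_left=-1, h_right=2, diff=3 [FAIL (|-1-2|=3 > 1)], height=3
  node 19: h_left=-1, h_right=3, diff=4 [FAIL (|-1-3|=4 > 1)], height=4
  node 17: h_left=-1, h_right=4, diff=5 [FAIL (|-1-4|=5 > 1)], height=5
  node 5: h_left=-1, h_right=5, diff=6 [FAIL (|-1-5|=6 > 1)], height=6
Node 39 violates the condition: |-1 - 1| = 2 > 1.
Result: Not balanced


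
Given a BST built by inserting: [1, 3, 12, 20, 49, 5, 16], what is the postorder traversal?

Tree insertion order: [1, 3, 12, 20, 49, 5, 16]
Tree (level-order array): [1, None, 3, None, 12, 5, 20, None, None, 16, 49]
Postorder traversal: [5, 16, 49, 20, 12, 3, 1]


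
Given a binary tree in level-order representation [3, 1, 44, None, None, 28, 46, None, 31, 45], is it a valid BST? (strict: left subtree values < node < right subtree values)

Level-order array: [3, 1, 44, None, None, 28, 46, None, 31, 45]
Validate using subtree bounds (lo, hi): at each node, require lo < value < hi,
then recurse left with hi=value and right with lo=value.
Preorder trace (stopping at first violation):
  at node 3 with bounds (-inf, +inf): OK
  at node 1 with bounds (-inf, 3): OK
  at node 44 with bounds (3, +inf): OK
  at node 28 with bounds (3, 44): OK
  at node 31 with bounds (28, 44): OK
  at node 46 with bounds (44, +inf): OK
  at node 45 with bounds (44, 46): OK
No violation found at any node.
Result: Valid BST


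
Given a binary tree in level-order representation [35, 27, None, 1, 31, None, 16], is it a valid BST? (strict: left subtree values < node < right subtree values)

Level-order array: [35, 27, None, 1, 31, None, 16]
Validate using subtree bounds (lo, hi): at each node, require lo < value < hi,
then recurse left with hi=value and right with lo=value.
Preorder trace (stopping at first violation):
  at node 35 with bounds (-inf, +inf): OK
  at node 27 with bounds (-inf, 35): OK
  at node 1 with bounds (-inf, 27): OK
  at node 16 with bounds (1, 27): OK
  at node 31 with bounds (27, 35): OK
No violation found at any node.
Result: Valid BST


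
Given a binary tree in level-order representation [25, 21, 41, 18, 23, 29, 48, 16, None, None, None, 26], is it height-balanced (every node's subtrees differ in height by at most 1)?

Tree (level-order array): [25, 21, 41, 18, 23, 29, 48, 16, None, None, None, 26]
Definition: a tree is height-balanced if, at every node, |h(left) - h(right)| <= 1 (empty subtree has height -1).
Bottom-up per-node check:
  node 16: h_left=-1, h_right=-1, diff=0 [OK], height=0
  node 18: h_left=0, h_right=-1, diff=1 [OK], height=1
  node 23: h_left=-1, h_right=-1, diff=0 [OK], height=0
  node 21: h_left=1, h_right=0, diff=1 [OK], height=2
  node 26: h_left=-1, h_right=-1, diff=0 [OK], height=0
  node 29: h_left=0, h_right=-1, diff=1 [OK], height=1
  node 48: h_left=-1, h_right=-1, diff=0 [OK], height=0
  node 41: h_left=1, h_right=0, diff=1 [OK], height=2
  node 25: h_left=2, h_right=2, diff=0 [OK], height=3
All nodes satisfy the balance condition.
Result: Balanced


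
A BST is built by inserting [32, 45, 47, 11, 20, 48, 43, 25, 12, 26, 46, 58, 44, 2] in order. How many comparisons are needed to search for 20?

Search path for 20: 32 -> 11 -> 20
Found: True
Comparisons: 3


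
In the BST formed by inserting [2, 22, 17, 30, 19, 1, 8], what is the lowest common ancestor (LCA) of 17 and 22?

Tree insertion order: [2, 22, 17, 30, 19, 1, 8]
Tree (level-order array): [2, 1, 22, None, None, 17, 30, 8, 19]
In a BST, the LCA of p=17, q=22 is the first node v on the
root-to-leaf path with p <= v <= q (go left if both < v, right if both > v).
Walk from root:
  at 2: both 17 and 22 > 2, go right
  at 22: 17 <= 22 <= 22, this is the LCA
LCA = 22


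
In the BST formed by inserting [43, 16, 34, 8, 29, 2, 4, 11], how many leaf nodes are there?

Tree built from: [43, 16, 34, 8, 29, 2, 4, 11]
Tree (level-order array): [43, 16, None, 8, 34, 2, 11, 29, None, None, 4]
Rule: A leaf has 0 children.
Per-node child counts:
  node 43: 1 child(ren)
  node 16: 2 child(ren)
  node 8: 2 child(ren)
  node 2: 1 child(ren)
  node 4: 0 child(ren)
  node 11: 0 child(ren)
  node 34: 1 child(ren)
  node 29: 0 child(ren)
Matching nodes: [4, 11, 29]
Count of leaf nodes: 3


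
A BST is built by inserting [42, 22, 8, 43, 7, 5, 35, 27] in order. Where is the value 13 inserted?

Starting tree (level order): [42, 22, 43, 8, 35, None, None, 7, None, 27, None, 5]
Insertion path: 42 -> 22 -> 8
Result: insert 13 as right child of 8
Final tree (level order): [42, 22, 43, 8, 35, None, None, 7, 13, 27, None, 5]


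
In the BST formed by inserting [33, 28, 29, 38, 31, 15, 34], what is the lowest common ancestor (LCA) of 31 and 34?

Tree insertion order: [33, 28, 29, 38, 31, 15, 34]
Tree (level-order array): [33, 28, 38, 15, 29, 34, None, None, None, None, 31]
In a BST, the LCA of p=31, q=34 is the first node v on the
root-to-leaf path with p <= v <= q (go left if both < v, right if both > v).
Walk from root:
  at 33: 31 <= 33 <= 34, this is the LCA
LCA = 33


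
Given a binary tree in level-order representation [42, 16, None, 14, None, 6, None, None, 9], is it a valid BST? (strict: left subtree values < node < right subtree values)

Level-order array: [42, 16, None, 14, None, 6, None, None, 9]
Validate using subtree bounds (lo, hi): at each node, require lo < value < hi,
then recurse left with hi=value and right with lo=value.
Preorder trace (stopping at first violation):
  at node 42 with bounds (-inf, +inf): OK
  at node 16 with bounds (-inf, 42): OK
  at node 14 with bounds (-inf, 16): OK
  at node 6 with bounds (-inf, 14): OK
  at node 9 with bounds (6, 14): OK
No violation found at any node.
Result: Valid BST


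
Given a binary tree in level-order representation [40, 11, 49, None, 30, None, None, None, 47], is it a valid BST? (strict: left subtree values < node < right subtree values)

Level-order array: [40, 11, 49, None, 30, None, None, None, 47]
Validate using subtree bounds (lo, hi): at each node, require lo < value < hi,
then recurse left with hi=value and right with lo=value.
Preorder trace (stopping at first violation):
  at node 40 with bounds (-inf, +inf): OK
  at node 11 with bounds (-inf, 40): OK
  at node 30 with bounds (11, 40): OK
  at node 47 with bounds (30, 40): VIOLATION
Node 47 violates its bound: not (30 < 47 < 40).
Result: Not a valid BST


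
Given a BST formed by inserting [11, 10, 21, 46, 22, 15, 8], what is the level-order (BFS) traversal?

Tree insertion order: [11, 10, 21, 46, 22, 15, 8]
Tree (level-order array): [11, 10, 21, 8, None, 15, 46, None, None, None, None, 22]
BFS from the root, enqueuing left then right child of each popped node:
  queue [11] -> pop 11, enqueue [10, 21], visited so far: [11]
  queue [10, 21] -> pop 10, enqueue [8], visited so far: [11, 10]
  queue [21, 8] -> pop 21, enqueue [15, 46], visited so far: [11, 10, 21]
  queue [8, 15, 46] -> pop 8, enqueue [none], visited so far: [11, 10, 21, 8]
  queue [15, 46] -> pop 15, enqueue [none], visited so far: [11, 10, 21, 8, 15]
  queue [46] -> pop 46, enqueue [22], visited so far: [11, 10, 21, 8, 15, 46]
  queue [22] -> pop 22, enqueue [none], visited so far: [11, 10, 21, 8, 15, 46, 22]
Result: [11, 10, 21, 8, 15, 46, 22]


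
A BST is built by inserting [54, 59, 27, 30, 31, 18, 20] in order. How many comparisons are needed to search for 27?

Search path for 27: 54 -> 27
Found: True
Comparisons: 2


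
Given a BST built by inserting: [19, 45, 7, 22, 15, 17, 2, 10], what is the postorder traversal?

Tree insertion order: [19, 45, 7, 22, 15, 17, 2, 10]
Tree (level-order array): [19, 7, 45, 2, 15, 22, None, None, None, 10, 17]
Postorder traversal: [2, 10, 17, 15, 7, 22, 45, 19]


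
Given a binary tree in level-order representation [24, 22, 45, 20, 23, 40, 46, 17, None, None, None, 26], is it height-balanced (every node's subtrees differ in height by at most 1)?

Tree (level-order array): [24, 22, 45, 20, 23, 40, 46, 17, None, None, None, 26]
Definition: a tree is height-balanced if, at every node, |h(left) - h(right)| <= 1 (empty subtree has height -1).
Bottom-up per-node check:
  node 17: h_left=-1, h_right=-1, diff=0 [OK], height=0
  node 20: h_left=0, h_right=-1, diff=1 [OK], height=1
  node 23: h_left=-1, h_right=-1, diff=0 [OK], height=0
  node 22: h_left=1, h_right=0, diff=1 [OK], height=2
  node 26: h_left=-1, h_right=-1, diff=0 [OK], height=0
  node 40: h_left=0, h_right=-1, diff=1 [OK], height=1
  node 46: h_left=-1, h_right=-1, diff=0 [OK], height=0
  node 45: h_left=1, h_right=0, diff=1 [OK], height=2
  node 24: h_left=2, h_right=2, diff=0 [OK], height=3
All nodes satisfy the balance condition.
Result: Balanced


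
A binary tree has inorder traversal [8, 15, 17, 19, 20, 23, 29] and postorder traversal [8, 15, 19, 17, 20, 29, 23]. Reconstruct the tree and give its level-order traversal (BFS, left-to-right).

Inorder:   [8, 15, 17, 19, 20, 23, 29]
Postorder: [8, 15, 19, 17, 20, 29, 23]
Algorithm: postorder visits root last, so walk postorder right-to-left;
each value is the root of the current inorder slice — split it at that
value, recurse on the right subtree first, then the left.
Recursive splits:
  root=23; inorder splits into left=[8, 15, 17, 19, 20], right=[29]
  root=29; inorder splits into left=[], right=[]
  root=20; inorder splits into left=[8, 15, 17, 19], right=[]
  root=17; inorder splits into left=[8, 15], right=[19]
  root=19; inorder splits into left=[], right=[]
  root=15; inorder splits into left=[8], right=[]
  root=8; inorder splits into left=[], right=[]
Reconstructed level-order: [23, 20, 29, 17, 15, 19, 8]


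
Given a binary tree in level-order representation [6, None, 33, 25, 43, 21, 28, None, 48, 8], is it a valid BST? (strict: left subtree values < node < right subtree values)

Level-order array: [6, None, 33, 25, 43, 21, 28, None, 48, 8]
Validate using subtree bounds (lo, hi): at each node, require lo < value < hi,
then recurse left with hi=value and right with lo=value.
Preorder trace (stopping at first violation):
  at node 6 with bounds (-inf, +inf): OK
  at node 33 with bounds (6, +inf): OK
  at node 25 with bounds (6, 33): OK
  at node 21 with bounds (6, 25): OK
  at node 8 with bounds (6, 21): OK
  at node 28 with bounds (25, 33): OK
  at node 43 with bounds (33, +inf): OK
  at node 48 with bounds (43, +inf): OK
No violation found at any node.
Result: Valid BST


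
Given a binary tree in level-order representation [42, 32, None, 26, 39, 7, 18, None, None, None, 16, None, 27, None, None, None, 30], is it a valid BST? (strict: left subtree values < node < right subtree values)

Level-order array: [42, 32, None, 26, 39, 7, 18, None, None, None, 16, None, 27, None, None, None, 30]
Validate using subtree bounds (lo, hi): at each node, require lo < value < hi,
then recurse left with hi=value and right with lo=value.
Preorder trace (stopping at first violation):
  at node 42 with bounds (-inf, +inf): OK
  at node 32 with bounds (-inf, 42): OK
  at node 26 with bounds (-inf, 32): OK
  at node 7 with bounds (-inf, 26): OK
  at node 16 with bounds (7, 26): OK
  at node 18 with bounds (26, 32): VIOLATION
Node 18 violates its bound: not (26 < 18 < 32).
Result: Not a valid BST


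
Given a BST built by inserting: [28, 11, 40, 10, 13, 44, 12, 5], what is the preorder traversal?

Tree insertion order: [28, 11, 40, 10, 13, 44, 12, 5]
Tree (level-order array): [28, 11, 40, 10, 13, None, 44, 5, None, 12]
Preorder traversal: [28, 11, 10, 5, 13, 12, 40, 44]


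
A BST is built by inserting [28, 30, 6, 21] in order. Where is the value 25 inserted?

Starting tree (level order): [28, 6, 30, None, 21]
Insertion path: 28 -> 6 -> 21
Result: insert 25 as right child of 21
Final tree (level order): [28, 6, 30, None, 21, None, None, None, 25]


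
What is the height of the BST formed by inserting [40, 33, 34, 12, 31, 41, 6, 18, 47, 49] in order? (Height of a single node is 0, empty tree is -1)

Insertion order: [40, 33, 34, 12, 31, 41, 6, 18, 47, 49]
Tree (level-order array): [40, 33, 41, 12, 34, None, 47, 6, 31, None, None, None, 49, None, None, 18]
Compute height bottom-up (empty subtree = -1):
  height(6) = 1 + max(-1, -1) = 0
  height(18) = 1 + max(-1, -1) = 0
  height(31) = 1 + max(0, -1) = 1
  height(12) = 1 + max(0, 1) = 2
  height(34) = 1 + max(-1, -1) = 0
  height(33) = 1 + max(2, 0) = 3
  height(49) = 1 + max(-1, -1) = 0
  height(47) = 1 + max(-1, 0) = 1
  height(41) = 1 + max(-1, 1) = 2
  height(40) = 1 + max(3, 2) = 4
Height = 4


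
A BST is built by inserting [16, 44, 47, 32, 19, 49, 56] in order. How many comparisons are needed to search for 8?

Search path for 8: 16
Found: False
Comparisons: 1


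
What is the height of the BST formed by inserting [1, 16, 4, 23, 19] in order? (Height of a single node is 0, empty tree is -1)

Insertion order: [1, 16, 4, 23, 19]
Tree (level-order array): [1, None, 16, 4, 23, None, None, 19]
Compute height bottom-up (empty subtree = -1):
  height(4) = 1 + max(-1, -1) = 0
  height(19) = 1 + max(-1, -1) = 0
  height(23) = 1 + max(0, -1) = 1
  height(16) = 1 + max(0, 1) = 2
  height(1) = 1 + max(-1, 2) = 3
Height = 3


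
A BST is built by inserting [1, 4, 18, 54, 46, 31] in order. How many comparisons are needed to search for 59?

Search path for 59: 1 -> 4 -> 18 -> 54
Found: False
Comparisons: 4


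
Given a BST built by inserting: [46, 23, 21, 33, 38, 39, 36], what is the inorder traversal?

Tree insertion order: [46, 23, 21, 33, 38, 39, 36]
Tree (level-order array): [46, 23, None, 21, 33, None, None, None, 38, 36, 39]
Inorder traversal: [21, 23, 33, 36, 38, 39, 46]


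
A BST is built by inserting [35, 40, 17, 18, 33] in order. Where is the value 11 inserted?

Starting tree (level order): [35, 17, 40, None, 18, None, None, None, 33]
Insertion path: 35 -> 17
Result: insert 11 as left child of 17
Final tree (level order): [35, 17, 40, 11, 18, None, None, None, None, None, 33]


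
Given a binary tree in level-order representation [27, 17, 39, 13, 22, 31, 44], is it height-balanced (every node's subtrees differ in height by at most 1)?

Tree (level-order array): [27, 17, 39, 13, 22, 31, 44]
Definition: a tree is height-balanced if, at every node, |h(left) - h(right)| <= 1 (empty subtree has height -1).
Bottom-up per-node check:
  node 13: h_left=-1, h_right=-1, diff=0 [OK], height=0
  node 22: h_left=-1, h_right=-1, diff=0 [OK], height=0
  node 17: h_left=0, h_right=0, diff=0 [OK], height=1
  node 31: h_left=-1, h_right=-1, diff=0 [OK], height=0
  node 44: h_left=-1, h_right=-1, diff=0 [OK], height=0
  node 39: h_left=0, h_right=0, diff=0 [OK], height=1
  node 27: h_left=1, h_right=1, diff=0 [OK], height=2
All nodes satisfy the balance condition.
Result: Balanced


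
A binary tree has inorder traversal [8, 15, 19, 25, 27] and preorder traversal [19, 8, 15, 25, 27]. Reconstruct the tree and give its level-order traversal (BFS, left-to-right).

Inorder:  [8, 15, 19, 25, 27]
Preorder: [19, 8, 15, 25, 27]
Algorithm: preorder visits root first, so consume preorder in order;
for each root, split the current inorder slice at that value into
left-subtree inorder and right-subtree inorder, then recurse.
Recursive splits:
  root=19; inorder splits into left=[8, 15], right=[25, 27]
  root=8; inorder splits into left=[], right=[15]
  root=15; inorder splits into left=[], right=[]
  root=25; inorder splits into left=[], right=[27]
  root=27; inorder splits into left=[], right=[]
Reconstructed level-order: [19, 8, 25, 15, 27]
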